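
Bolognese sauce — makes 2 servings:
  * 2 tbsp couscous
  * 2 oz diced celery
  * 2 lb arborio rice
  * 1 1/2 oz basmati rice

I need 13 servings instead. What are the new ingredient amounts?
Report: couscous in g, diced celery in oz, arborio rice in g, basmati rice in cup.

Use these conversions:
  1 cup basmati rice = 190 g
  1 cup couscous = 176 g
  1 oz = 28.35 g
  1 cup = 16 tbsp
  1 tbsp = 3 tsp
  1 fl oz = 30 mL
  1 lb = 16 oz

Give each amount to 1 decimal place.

couscous: 143.0 g; diced celery: 13.0 oz; arborio rice: 5896.8 g; basmati rice: 1.5 cup

Scaling factor: 13/2 = 6.5.
couscous: 2 tbsp × 13/2 ÷ 16 tbsp/cup × 176 g/cup = 143.0 g
diced celery: 2 oz × 13/2 = 13.0 oz
arborio rice: 2 lb × 13/2 × 16 oz/lb × 28.35 g/oz = 5896.8 g
basmati rice: 1.5 oz × 13/2 × 28.35 g/oz ÷ 190 g/cup ≈ 1.5 cup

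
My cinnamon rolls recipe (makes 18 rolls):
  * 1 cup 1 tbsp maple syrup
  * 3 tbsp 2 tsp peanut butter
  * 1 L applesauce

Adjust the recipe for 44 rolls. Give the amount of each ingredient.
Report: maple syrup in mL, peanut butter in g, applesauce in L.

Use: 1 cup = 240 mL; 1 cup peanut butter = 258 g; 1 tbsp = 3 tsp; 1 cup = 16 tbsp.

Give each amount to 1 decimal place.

maple syrup: 623.3 mL; peanut butter: 144.5 g; applesauce: 2.4 L

Scaling factor: 44/18 = 22/9.
maple syrup: (1 cup + 1 tbsp = 1.0625 cup) × 22/9 × 240 mL/cup ≈ 623.3 mL
peanut butter: (3 tbsp + 2 tsp = 11/3 tbsp) × 22/9 ÷ 16 tbsp/cup × 258 g/cup ≈ 144.5 g
applesauce: 1 L × 22/9 ≈ 2.4 L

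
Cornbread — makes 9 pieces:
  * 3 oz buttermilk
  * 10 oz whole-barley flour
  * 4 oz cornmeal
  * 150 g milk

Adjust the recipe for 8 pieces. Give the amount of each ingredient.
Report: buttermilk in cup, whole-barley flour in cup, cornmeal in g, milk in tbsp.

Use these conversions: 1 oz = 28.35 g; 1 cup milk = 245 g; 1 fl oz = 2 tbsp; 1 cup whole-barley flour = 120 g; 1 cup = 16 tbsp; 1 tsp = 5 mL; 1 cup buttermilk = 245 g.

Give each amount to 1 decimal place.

Scaling factor: 8/9.
buttermilk: 3 oz × 8/9 × 28.35 g/oz ÷ 245 g/cup ≈ 0.3 cup
whole-barley flour: 10 oz × 8/9 × 28.35 g/oz ÷ 120 g/cup = 2.1 cup
cornmeal: 4 oz × 8/9 × 28.35 g/oz = 100.8 g
milk: 150 g × 8/9 ÷ 245 g/cup × 16 tbsp/cup ≈ 8.7 tbsp

buttermilk: 0.3 cup; whole-barley flour: 2.1 cup; cornmeal: 100.8 g; milk: 8.7 tbsp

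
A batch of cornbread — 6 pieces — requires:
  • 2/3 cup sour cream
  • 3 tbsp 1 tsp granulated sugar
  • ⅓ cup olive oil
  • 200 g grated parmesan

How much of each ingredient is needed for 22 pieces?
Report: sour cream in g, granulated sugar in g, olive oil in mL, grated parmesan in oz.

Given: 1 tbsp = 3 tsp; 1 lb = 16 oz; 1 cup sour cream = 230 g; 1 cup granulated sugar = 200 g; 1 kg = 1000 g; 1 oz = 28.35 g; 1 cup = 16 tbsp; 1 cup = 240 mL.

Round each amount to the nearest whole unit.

Scaling factor: 22/6 = 11/3.
sour cream: 2/3 cup × 11/3 × 230 g/cup ≈ 562 g
granulated sugar: (3 tbsp + 1 tsp = 10/3 tbsp) × 11/3 ÷ 16 tbsp/cup × 200 g/cup ≈ 153 g
olive oil: 1/3 cup × 11/3 × 240 mL/cup ≈ 293 mL
grated parmesan: 200 g × 11/3 ÷ 28.35 g/oz ≈ 26 oz

sour cream: 562 g; granulated sugar: 153 g; olive oil: 293 mL; grated parmesan: 26 oz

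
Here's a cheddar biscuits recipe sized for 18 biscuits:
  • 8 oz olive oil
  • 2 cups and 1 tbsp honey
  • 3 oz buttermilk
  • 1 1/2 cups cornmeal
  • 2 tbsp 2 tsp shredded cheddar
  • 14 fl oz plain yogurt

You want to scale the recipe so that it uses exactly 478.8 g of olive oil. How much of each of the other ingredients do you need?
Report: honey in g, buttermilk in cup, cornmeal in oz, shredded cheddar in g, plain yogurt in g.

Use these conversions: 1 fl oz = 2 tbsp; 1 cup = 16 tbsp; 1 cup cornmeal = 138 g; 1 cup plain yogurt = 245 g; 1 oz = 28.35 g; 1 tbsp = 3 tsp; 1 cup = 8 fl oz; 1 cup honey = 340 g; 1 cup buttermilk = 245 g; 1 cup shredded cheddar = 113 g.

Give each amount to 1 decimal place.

The original recipe has 226.8 g of olive oil, so the scaling factor is 478.8 ÷ 226.8 = 19/9.
honey: (2 cup + 1 tbsp = 2.0625 cup) × 19/9 × 340 g/cup ≈ 1480.4 g
buttermilk: 3 oz × 19/9 × 28.35 g/oz ÷ 245 g/cup ≈ 0.7 cup
cornmeal: 1.5 cup × 19/9 × 138 g/cup ÷ 28.35 g/oz ≈ 15.4 oz
shredded cheddar: (2 tbsp + 2 tsp = 8/3 tbsp) × 19/9 ÷ 16 tbsp/cup × 113 g/cup ≈ 39.8 g
plain yogurt: 14 fl oz × 19/9 ÷ 8 fl oz/cup × 245 g/cup ≈ 905.1 g

honey: 1480.4 g; buttermilk: 0.7 cup; cornmeal: 15.4 oz; shredded cheddar: 39.8 g; plain yogurt: 905.1 g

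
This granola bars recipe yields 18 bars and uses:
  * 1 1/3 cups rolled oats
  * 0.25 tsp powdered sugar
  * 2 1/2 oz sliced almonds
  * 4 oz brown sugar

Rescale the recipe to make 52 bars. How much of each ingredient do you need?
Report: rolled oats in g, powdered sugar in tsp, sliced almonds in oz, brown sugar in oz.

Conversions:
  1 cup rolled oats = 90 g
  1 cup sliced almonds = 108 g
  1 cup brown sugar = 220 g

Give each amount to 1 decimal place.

Scaling factor: 52/18 = 26/9.
rolled oats: 4/3 cup × 26/9 × 90 g/cup ≈ 346.7 g
powdered sugar: 0.25 tsp × 26/9 ≈ 0.7 tsp
sliced almonds: 2.5 oz × 26/9 ≈ 7.2 oz
brown sugar: 4 oz × 26/9 ≈ 11.6 oz

rolled oats: 346.7 g; powdered sugar: 0.7 tsp; sliced almonds: 7.2 oz; brown sugar: 11.6 oz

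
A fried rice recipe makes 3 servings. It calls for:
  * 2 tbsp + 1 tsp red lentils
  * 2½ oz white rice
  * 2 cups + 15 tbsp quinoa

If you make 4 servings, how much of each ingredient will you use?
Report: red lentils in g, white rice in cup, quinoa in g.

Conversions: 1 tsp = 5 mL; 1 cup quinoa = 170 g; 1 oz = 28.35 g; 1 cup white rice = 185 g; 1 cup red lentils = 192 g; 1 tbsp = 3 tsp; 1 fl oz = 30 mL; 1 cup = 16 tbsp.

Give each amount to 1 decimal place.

red lentils: 37.3 g; white rice: 0.5 cup; quinoa: 665.8 g

Scaling factor: 4/3.
red lentils: (2 tbsp + 1 tsp = 7/3 tbsp) × 4/3 ÷ 16 tbsp/cup × 192 g/cup ≈ 37.3 g
white rice: 2.5 oz × 4/3 × 28.35 g/oz ÷ 185 g/cup ≈ 0.5 cup
quinoa: (2 cup + 15 tbsp = 2.9375 cup) × 4/3 × 170 g/cup ≈ 665.8 g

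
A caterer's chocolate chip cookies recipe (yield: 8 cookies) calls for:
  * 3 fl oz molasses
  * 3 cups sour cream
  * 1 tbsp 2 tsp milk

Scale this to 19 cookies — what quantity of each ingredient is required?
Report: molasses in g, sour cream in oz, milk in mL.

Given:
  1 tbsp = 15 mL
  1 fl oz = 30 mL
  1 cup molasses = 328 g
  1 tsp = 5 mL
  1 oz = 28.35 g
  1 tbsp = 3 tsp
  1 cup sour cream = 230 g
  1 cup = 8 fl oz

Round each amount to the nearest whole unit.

molasses: 292 g; sour cream: 58 oz; milk: 59 mL

Scaling factor: 19/8 = 2.375.
molasses: 3 fl oz × 19/8 ÷ 8 fl oz/cup × 328 g/cup ≈ 292 g
sour cream: 3 cup × 19/8 × 230 g/cup ÷ 28.35 g/oz ≈ 58 oz
milk: (1 tbsp + 2 tsp = 5/3 tbsp) × 19/8 × 15 mL/tbsp ≈ 59 mL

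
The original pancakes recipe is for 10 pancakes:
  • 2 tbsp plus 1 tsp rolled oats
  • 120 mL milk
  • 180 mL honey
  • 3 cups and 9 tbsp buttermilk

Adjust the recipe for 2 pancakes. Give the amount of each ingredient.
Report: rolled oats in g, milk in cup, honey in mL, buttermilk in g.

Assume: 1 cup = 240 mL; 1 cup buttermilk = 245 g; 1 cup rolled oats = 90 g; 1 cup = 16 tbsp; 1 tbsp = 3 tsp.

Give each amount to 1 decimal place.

Scaling factor: 2/10 = 1/5 = 0.2.
rolled oats: (2 tbsp + 1 tsp = 7/3 tbsp) × 1/5 ÷ 16 tbsp/cup × 90 g/cup ≈ 2.6 g
milk: 120 mL × 1/5 ÷ 240 mL/cup = 0.1 cup
honey: 180 mL × 1/5 = 36.0 mL
buttermilk: (3 cup + 9 tbsp = 3.5625 cup) × 1/5 × 245 g/cup ≈ 174.6 g

rolled oats: 2.6 g; milk: 0.1 cup; honey: 36.0 mL; buttermilk: 174.6 g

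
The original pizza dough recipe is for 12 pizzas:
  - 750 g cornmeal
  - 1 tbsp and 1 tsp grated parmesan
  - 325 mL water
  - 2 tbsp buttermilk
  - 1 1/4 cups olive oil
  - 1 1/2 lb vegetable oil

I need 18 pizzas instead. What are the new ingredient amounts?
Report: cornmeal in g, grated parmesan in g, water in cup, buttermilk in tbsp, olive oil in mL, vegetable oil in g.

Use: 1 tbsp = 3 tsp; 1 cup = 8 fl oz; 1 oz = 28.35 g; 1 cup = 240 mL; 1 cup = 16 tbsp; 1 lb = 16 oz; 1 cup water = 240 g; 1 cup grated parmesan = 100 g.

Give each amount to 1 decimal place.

cornmeal: 1125.0 g; grated parmesan: 12.5 g; water: 2.0 cup; buttermilk: 3.0 tbsp; olive oil: 450.0 mL; vegetable oil: 1020.6 g

Scaling factor: 18/12 = 3/2 = 1.5.
cornmeal: 750 g × 3/2 = 1125.0 g
grated parmesan: (1 tbsp + 1 tsp = 4/3 tbsp) × 3/2 ÷ 16 tbsp/cup × 100 g/cup = 12.5 g
water: 325 mL × 3/2 ÷ 240 mL/cup ≈ 2.0 cup
buttermilk: 2 tbsp × 3/2 = 3.0 tbsp
olive oil: 1.25 cup × 3/2 × 240 mL/cup = 450.0 mL
vegetable oil: 1.5 lb × 3/2 × 16 oz/lb × 28.35 g/oz = 1020.6 g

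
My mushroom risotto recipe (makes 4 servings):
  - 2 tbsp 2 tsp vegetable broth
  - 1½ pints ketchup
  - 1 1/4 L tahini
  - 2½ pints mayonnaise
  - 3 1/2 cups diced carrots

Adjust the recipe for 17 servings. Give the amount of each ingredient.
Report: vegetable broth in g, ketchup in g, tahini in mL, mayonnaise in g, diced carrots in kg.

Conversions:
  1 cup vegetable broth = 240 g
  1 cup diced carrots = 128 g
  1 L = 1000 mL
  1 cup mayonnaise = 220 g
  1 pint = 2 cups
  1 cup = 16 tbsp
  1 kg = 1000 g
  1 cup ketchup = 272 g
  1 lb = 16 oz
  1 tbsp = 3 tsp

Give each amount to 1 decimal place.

vegetable broth: 170.0 g; ketchup: 3468.0 g; tahini: 5312.5 mL; mayonnaise: 4675.0 g; diced carrots: 1.9 kg

Scaling factor: 17/4 = 4.25.
vegetable broth: (2 tbsp + 2 tsp = 8/3 tbsp) × 17/4 ÷ 16 tbsp/cup × 240 g/cup = 170.0 g
ketchup: 1.5 pint × 17/4 × 2 cup/pint × 272 g/cup = 3468.0 g
tahini: 1.25 L × 17/4 × 1000 mL/L = 5312.5 mL
mayonnaise: 2.5 pint × 17/4 × 2 cup/pint × 220 g/cup = 4675.0 g
diced carrots: 3.5 cup × 17/4 × 128 g/cup ÷ 1000 g/kg ≈ 1.9 kg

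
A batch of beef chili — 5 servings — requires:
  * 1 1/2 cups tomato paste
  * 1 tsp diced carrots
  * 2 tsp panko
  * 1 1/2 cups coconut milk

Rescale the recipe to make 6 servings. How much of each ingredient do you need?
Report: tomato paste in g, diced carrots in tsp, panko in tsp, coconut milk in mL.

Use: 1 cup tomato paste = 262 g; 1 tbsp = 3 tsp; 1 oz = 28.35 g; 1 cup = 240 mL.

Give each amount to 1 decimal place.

tomato paste: 471.6 g; diced carrots: 1.2 tsp; panko: 2.4 tsp; coconut milk: 432.0 mL

Scaling factor: 6/5 = 1.2.
tomato paste: 1.5 cup × 6/5 × 262 g/cup = 471.6 g
diced carrots: 1 tsp × 6/5 = 1.2 tsp
panko: 2 tsp × 6/5 = 2.4 tsp
coconut milk: 1.5 cup × 6/5 × 240 mL/cup = 432.0 mL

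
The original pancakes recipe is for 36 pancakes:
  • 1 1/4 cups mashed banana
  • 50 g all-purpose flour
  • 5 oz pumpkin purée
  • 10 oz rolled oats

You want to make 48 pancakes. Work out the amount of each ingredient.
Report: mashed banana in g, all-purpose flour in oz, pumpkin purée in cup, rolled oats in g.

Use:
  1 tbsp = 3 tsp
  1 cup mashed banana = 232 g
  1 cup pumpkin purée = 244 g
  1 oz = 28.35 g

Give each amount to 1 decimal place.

mashed banana: 386.7 g; all-purpose flour: 2.4 oz; pumpkin purée: 0.8 cup; rolled oats: 378.0 g

Scaling factor: 48/36 = 4/3.
mashed banana: 1.25 cup × 4/3 × 232 g/cup ≈ 386.7 g
all-purpose flour: 50 g × 4/3 ÷ 28.35 g/oz ≈ 2.4 oz
pumpkin purée: 5 oz × 4/3 × 28.35 g/oz ÷ 244 g/cup ≈ 0.8 cup
rolled oats: 10 oz × 4/3 × 28.35 g/oz = 378.0 g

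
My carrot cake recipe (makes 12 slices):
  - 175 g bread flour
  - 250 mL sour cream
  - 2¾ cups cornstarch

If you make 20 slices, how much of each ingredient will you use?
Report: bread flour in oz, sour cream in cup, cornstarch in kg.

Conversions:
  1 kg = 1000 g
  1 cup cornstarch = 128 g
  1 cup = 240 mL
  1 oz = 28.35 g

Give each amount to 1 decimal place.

bread flour: 10.3 oz; sour cream: 1.7 cup; cornstarch: 0.6 kg

Scaling factor: 20/12 = 5/3.
bread flour: 175 g × 5/3 ÷ 28.35 g/oz ≈ 10.3 oz
sour cream: 250 mL × 5/3 ÷ 240 mL/cup ≈ 1.7 cup
cornstarch: 2.75 cup × 5/3 × 128 g/cup ÷ 1000 g/kg ≈ 0.6 kg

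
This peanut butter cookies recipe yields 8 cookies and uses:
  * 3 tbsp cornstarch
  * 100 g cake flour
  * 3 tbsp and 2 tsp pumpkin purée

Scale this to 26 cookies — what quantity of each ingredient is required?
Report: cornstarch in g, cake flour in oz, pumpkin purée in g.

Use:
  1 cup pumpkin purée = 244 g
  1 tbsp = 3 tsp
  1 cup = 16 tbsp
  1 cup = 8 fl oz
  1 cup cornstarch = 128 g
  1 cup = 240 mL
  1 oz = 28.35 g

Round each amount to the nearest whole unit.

Scaling factor: 26/8 = 13/4 = 3.25.
cornstarch: 3 tbsp × 13/4 ÷ 16 tbsp/cup × 128 g/cup = 78 g
cake flour: 100 g × 13/4 ÷ 28.35 g/oz ≈ 11 oz
pumpkin purée: (3 tbsp + 2 tsp = 11/3 tbsp) × 13/4 ÷ 16 tbsp/cup × 244 g/cup ≈ 182 g

cornstarch: 78 g; cake flour: 11 oz; pumpkin purée: 182 g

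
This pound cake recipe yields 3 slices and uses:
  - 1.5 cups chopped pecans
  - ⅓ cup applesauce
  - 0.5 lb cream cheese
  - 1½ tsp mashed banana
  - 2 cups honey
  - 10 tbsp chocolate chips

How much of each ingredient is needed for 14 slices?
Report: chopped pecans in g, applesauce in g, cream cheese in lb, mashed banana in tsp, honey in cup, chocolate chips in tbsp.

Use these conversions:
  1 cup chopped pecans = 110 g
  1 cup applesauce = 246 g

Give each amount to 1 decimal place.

chopped pecans: 770.0 g; applesauce: 382.7 g; cream cheese: 2.3 lb; mashed banana: 7.0 tsp; honey: 9.3 cup; chocolate chips: 46.7 tbsp

Scaling factor: 14/3.
chopped pecans: 1.5 cup × 14/3 × 110 g/cup = 770.0 g
applesauce: 1/3 cup × 14/3 × 246 g/cup ≈ 382.7 g
cream cheese: 0.5 lb × 14/3 ≈ 2.3 lb
mashed banana: 1.5 tsp × 14/3 = 7.0 tsp
honey: 2 cup × 14/3 ≈ 9.3 cup
chocolate chips: 10 tbsp × 14/3 ≈ 46.7 tbsp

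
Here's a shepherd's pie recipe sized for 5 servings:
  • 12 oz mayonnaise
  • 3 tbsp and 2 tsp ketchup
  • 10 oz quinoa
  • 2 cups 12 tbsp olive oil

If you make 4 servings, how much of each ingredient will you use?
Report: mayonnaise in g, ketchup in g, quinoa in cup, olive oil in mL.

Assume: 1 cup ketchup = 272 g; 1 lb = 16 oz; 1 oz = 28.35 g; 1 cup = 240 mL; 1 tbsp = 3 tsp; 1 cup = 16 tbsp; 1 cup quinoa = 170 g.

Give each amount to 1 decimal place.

Scaling factor: 4/5 = 0.8.
mayonnaise: 12 oz × 4/5 × 28.35 g/oz ≈ 272.2 g
ketchup: (3 tbsp + 2 tsp = 11/3 tbsp) × 4/5 ÷ 16 tbsp/cup × 272 g/cup ≈ 49.9 g
quinoa: 10 oz × 4/5 × 28.35 g/oz ÷ 170 g/cup ≈ 1.3 cup
olive oil: (2 cup + 12 tbsp = 2.75 cup) × 4/5 × 240 mL/cup = 528.0 mL

mayonnaise: 272.2 g; ketchup: 49.9 g; quinoa: 1.3 cup; olive oil: 528.0 mL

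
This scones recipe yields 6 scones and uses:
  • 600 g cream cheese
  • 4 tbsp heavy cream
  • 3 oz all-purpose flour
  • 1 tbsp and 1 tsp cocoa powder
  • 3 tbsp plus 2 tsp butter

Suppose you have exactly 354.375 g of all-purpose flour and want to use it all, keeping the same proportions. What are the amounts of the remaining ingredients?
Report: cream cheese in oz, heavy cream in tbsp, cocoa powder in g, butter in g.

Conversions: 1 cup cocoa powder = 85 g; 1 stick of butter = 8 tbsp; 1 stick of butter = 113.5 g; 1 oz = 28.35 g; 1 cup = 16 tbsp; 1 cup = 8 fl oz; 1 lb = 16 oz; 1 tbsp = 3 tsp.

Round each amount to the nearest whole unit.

cream cheese: 88 oz; heavy cream: 17 tbsp; cocoa powder: 30 g; butter: 217 g

The original recipe has 85.05 g of all-purpose flour, so the scaling factor is 354.375 ÷ 85.05 = 25/6.
cream cheese: 600 g × 25/6 ÷ 28.35 g/oz ≈ 88 oz
heavy cream: 4 tbsp × 25/6 ≈ 17 tbsp
cocoa powder: (1 tbsp + 1 tsp = 4/3 tbsp) × 25/6 ÷ 16 tbsp/cup × 85 g/cup ≈ 30 g
butter: (3 tbsp + 2 tsp = 11/3 tbsp) × 25/6 ÷ 8 tbsp/stick × 113.5 g/stick ≈ 217 g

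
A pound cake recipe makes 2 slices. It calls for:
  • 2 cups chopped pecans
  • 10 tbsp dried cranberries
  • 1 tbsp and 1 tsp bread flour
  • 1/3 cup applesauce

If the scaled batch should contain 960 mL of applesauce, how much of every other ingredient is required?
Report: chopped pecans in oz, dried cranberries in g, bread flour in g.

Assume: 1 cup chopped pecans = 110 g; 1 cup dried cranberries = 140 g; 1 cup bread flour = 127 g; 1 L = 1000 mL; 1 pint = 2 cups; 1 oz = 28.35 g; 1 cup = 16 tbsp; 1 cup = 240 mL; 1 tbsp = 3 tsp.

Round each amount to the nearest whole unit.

The original recipe has 80 mL of applesauce, so the scaling factor is 960 ÷ 80 = 12.
chopped pecans: 2 cup × 12 × 110 g/cup ÷ 28.35 g/oz ≈ 93 oz
dried cranberries: 10 tbsp × 12 ÷ 16 tbsp/cup × 140 g/cup = 1050 g
bread flour: (1 tbsp + 1 tsp = 4/3 tbsp) × 12 ÷ 16 tbsp/cup × 127 g/cup = 127 g

chopped pecans: 93 oz; dried cranberries: 1050 g; bread flour: 127 g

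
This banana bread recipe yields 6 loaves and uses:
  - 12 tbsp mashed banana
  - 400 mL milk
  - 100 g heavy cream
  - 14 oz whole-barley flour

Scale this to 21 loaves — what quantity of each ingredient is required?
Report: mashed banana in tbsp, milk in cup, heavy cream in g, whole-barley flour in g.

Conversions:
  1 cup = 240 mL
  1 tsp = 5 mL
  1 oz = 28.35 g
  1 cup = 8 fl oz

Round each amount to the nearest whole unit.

mashed banana: 42 tbsp; milk: 6 cup; heavy cream: 350 g; whole-barley flour: 1389 g

Scaling factor: 21/6 = 7/2 = 3.5.
mashed banana: 12 tbsp × 7/2 = 42 tbsp
milk: 400 mL × 7/2 ÷ 240 mL/cup ≈ 6 cup
heavy cream: 100 g × 7/2 = 350 g
whole-barley flour: 14 oz × 7/2 × 28.35 g/oz ≈ 1389 g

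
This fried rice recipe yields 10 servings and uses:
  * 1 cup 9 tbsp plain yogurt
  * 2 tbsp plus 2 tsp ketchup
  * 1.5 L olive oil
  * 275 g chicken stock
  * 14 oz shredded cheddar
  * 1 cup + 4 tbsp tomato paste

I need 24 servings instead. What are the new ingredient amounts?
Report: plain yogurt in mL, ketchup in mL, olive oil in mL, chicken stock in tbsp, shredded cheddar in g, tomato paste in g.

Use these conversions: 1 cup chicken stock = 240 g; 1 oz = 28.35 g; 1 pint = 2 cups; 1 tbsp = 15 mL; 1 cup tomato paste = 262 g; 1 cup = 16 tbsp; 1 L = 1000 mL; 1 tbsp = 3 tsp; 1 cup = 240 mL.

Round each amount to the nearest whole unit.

plain yogurt: 900 mL; ketchup: 96 mL; olive oil: 3600 mL; chicken stock: 44 tbsp; shredded cheddar: 953 g; tomato paste: 786 g

Scaling factor: 24/10 = 12/5 = 2.4.
plain yogurt: (1 cup + 9 tbsp = 1.5625 cup) × 12/5 × 240 mL/cup = 900 mL
ketchup: (2 tbsp + 2 tsp = 8/3 tbsp) × 12/5 × 15 mL/tbsp = 96 mL
olive oil: 1.5 L × 12/5 × 1000 mL/L = 3600 mL
chicken stock: 275 g × 12/5 ÷ 240 g/cup × 16 tbsp/cup = 44 tbsp
shredded cheddar: 14 oz × 12/5 × 28.35 g/oz ≈ 953 g
tomato paste: (1 cup + 4 tbsp = 1.25 cup) × 12/5 × 262 g/cup = 786 g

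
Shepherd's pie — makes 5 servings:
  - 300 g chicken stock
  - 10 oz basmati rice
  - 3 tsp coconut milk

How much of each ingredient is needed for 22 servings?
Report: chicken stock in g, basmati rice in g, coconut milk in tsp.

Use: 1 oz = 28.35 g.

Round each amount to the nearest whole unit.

Scaling factor: 22/5 = 4.4.
chicken stock: 300 g × 22/5 = 1320 g
basmati rice: 10 oz × 22/5 × 28.35 g/oz ≈ 1247 g
coconut milk: 3 tsp × 22/5 ≈ 13 tsp

chicken stock: 1320 g; basmati rice: 1247 g; coconut milk: 13 tsp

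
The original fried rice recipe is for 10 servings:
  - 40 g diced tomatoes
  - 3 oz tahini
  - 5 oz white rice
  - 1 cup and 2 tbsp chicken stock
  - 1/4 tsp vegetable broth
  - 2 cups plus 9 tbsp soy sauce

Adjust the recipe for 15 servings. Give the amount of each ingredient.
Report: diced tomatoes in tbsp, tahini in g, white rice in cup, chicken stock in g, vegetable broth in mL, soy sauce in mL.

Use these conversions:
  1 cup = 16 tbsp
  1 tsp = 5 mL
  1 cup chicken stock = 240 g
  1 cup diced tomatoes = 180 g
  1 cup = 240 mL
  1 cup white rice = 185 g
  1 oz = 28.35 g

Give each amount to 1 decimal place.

diced tomatoes: 5.3 tbsp; tahini: 127.6 g; white rice: 1.1 cup; chicken stock: 405.0 g; vegetable broth: 1.9 mL; soy sauce: 922.5 mL

Scaling factor: 15/10 = 3/2 = 1.5.
diced tomatoes: 40 g × 3/2 ÷ 180 g/cup × 16 tbsp/cup ≈ 5.3 tbsp
tahini: 3 oz × 3/2 × 28.35 g/oz ≈ 127.6 g
white rice: 5 oz × 3/2 × 28.35 g/oz ÷ 185 g/cup ≈ 1.1 cup
chicken stock: (1 cup + 2 tbsp = 1.125 cup) × 3/2 × 240 g/cup = 405.0 g
vegetable broth: 0.25 tsp × 3/2 × 5 mL/tsp ≈ 1.9 mL
soy sauce: (2 cup + 9 tbsp = 2.5625 cup) × 3/2 × 240 mL/cup = 922.5 mL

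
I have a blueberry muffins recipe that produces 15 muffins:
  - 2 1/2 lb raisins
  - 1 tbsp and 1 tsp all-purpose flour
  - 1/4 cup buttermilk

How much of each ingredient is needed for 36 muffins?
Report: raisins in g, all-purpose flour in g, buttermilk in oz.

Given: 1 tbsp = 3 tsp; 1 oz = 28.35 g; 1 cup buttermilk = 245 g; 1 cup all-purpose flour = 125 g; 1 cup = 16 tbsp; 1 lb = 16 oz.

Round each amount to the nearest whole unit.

Scaling factor: 36/15 = 12/5 = 2.4.
raisins: 2.5 lb × 12/5 × 16 oz/lb × 28.35 g/oz ≈ 2722 g
all-purpose flour: (1 tbsp + 1 tsp = 4/3 tbsp) × 12/5 ÷ 16 tbsp/cup × 125 g/cup = 25 g
buttermilk: 0.25 cup × 12/5 × 245 g/cup ÷ 28.35 g/oz ≈ 5 oz

raisins: 2722 g; all-purpose flour: 25 g; buttermilk: 5 oz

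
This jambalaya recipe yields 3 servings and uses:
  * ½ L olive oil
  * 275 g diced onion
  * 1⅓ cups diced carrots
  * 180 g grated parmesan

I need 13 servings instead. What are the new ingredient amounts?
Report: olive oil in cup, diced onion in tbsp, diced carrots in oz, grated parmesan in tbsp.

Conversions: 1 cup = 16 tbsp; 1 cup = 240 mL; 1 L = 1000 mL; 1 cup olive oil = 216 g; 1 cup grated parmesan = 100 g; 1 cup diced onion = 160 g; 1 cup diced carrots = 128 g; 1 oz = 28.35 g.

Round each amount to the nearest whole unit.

Scaling factor: 13/3.
olive oil: 0.5 L × 13/3 × 1000 mL/L ÷ 240 mL/cup ≈ 9 cup
diced onion: 275 g × 13/3 ÷ 160 g/cup × 16 tbsp/cup ≈ 119 tbsp
diced carrots: 4/3 cup × 13/3 × 128 g/cup ÷ 28.35 g/oz ≈ 26 oz
grated parmesan: 180 g × 13/3 ÷ 100 g/cup × 16 tbsp/cup ≈ 125 tbsp

olive oil: 9 cup; diced onion: 119 tbsp; diced carrots: 26 oz; grated parmesan: 125 tbsp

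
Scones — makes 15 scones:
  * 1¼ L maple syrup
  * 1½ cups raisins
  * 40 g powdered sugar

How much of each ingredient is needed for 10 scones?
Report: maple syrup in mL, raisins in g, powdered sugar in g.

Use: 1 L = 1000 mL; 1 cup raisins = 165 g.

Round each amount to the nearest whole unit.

maple syrup: 833 mL; raisins: 165 g; powdered sugar: 27 g

Scaling factor: 10/15 = 2/3.
maple syrup: 1.25 L × 2/3 × 1000 mL/L ≈ 833 mL
raisins: 1.5 cup × 2/3 × 165 g/cup = 165 g
powdered sugar: 40 g × 2/3 ≈ 27 g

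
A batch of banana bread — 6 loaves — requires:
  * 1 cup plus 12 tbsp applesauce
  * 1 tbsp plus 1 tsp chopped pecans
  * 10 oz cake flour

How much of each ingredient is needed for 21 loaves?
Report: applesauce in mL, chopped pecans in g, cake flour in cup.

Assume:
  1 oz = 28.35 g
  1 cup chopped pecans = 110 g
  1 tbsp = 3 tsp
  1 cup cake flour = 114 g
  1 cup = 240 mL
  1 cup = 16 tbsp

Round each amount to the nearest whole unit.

Scaling factor: 21/6 = 7/2 = 3.5.
applesauce: (1 cup + 12 tbsp = 1.75 cup) × 7/2 × 240 mL/cup = 1470 mL
chopped pecans: (1 tbsp + 1 tsp = 4/3 tbsp) × 7/2 ÷ 16 tbsp/cup × 110 g/cup ≈ 32 g
cake flour: 10 oz × 7/2 × 28.35 g/oz ÷ 114 g/cup ≈ 9 cup

applesauce: 1470 mL; chopped pecans: 32 g; cake flour: 9 cup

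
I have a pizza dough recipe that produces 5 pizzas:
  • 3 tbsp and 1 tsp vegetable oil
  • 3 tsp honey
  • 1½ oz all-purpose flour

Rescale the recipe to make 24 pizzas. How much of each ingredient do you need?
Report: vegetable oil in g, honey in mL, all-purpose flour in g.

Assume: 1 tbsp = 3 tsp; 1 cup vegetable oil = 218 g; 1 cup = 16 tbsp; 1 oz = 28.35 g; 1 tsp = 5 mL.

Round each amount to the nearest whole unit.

Scaling factor: 24/5 = 4.8.
vegetable oil: (3 tbsp + 1 tsp = 10/3 tbsp) × 24/5 ÷ 16 tbsp/cup × 218 g/cup = 218 g
honey: 3 tsp × 24/5 × 5 mL/tsp = 72 mL
all-purpose flour: 1.5 oz × 24/5 × 28.35 g/oz ≈ 204 g

vegetable oil: 218 g; honey: 72 mL; all-purpose flour: 204 g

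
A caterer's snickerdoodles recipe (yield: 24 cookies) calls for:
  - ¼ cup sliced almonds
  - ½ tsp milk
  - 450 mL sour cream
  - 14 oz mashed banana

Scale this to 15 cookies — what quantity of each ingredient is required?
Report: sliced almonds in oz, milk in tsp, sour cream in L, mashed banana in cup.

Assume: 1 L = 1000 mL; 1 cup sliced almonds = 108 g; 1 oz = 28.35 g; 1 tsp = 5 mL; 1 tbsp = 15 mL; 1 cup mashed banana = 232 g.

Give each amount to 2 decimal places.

sliced almonds: 0.60 oz; milk: 0.31 tsp; sour cream: 0.28 L; mashed banana: 1.07 cup

Scaling factor: 15/24 = 5/8 = 0.625.
sliced almonds: 0.25 cup × 5/8 × 108 g/cup ÷ 28.35 g/oz ≈ 0.60 oz
milk: 0.5 tsp × 5/8 ≈ 0.31 tsp
sour cream: 450 mL × 5/8 ÷ 1000 mL/L ≈ 0.28 L
mashed banana: 14 oz × 5/8 × 28.35 g/oz ÷ 232 g/cup ≈ 1.07 cup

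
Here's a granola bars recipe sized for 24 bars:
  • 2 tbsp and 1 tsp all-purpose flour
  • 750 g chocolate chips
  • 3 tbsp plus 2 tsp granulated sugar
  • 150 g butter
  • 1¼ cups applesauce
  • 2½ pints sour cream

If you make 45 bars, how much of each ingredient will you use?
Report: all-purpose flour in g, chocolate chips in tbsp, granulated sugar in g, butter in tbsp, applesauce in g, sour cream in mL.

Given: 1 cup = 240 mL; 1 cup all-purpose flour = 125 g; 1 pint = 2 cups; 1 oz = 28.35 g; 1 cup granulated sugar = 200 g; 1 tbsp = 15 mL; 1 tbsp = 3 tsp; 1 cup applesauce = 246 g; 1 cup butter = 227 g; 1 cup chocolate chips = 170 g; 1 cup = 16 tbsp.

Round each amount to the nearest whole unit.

Scaling factor: 45/24 = 15/8 = 1.875.
all-purpose flour: (2 tbsp + 1 tsp = 7/3 tbsp) × 15/8 ÷ 16 tbsp/cup × 125 g/cup ≈ 34 g
chocolate chips: 750 g × 15/8 ÷ 170 g/cup × 16 tbsp/cup ≈ 132 tbsp
granulated sugar: (3 tbsp + 2 tsp = 11/3 tbsp) × 15/8 ÷ 16 tbsp/cup × 200 g/cup ≈ 86 g
butter: 150 g × 15/8 ÷ 227 g/cup × 16 tbsp/cup ≈ 20 tbsp
applesauce: 1.25 cup × 15/8 × 246 g/cup ≈ 577 g
sour cream: 2.5 pint × 15/8 × 2 cup/pint × 240 mL/cup = 2250 mL

all-purpose flour: 34 g; chocolate chips: 132 tbsp; granulated sugar: 86 g; butter: 20 tbsp; applesauce: 577 g; sour cream: 2250 mL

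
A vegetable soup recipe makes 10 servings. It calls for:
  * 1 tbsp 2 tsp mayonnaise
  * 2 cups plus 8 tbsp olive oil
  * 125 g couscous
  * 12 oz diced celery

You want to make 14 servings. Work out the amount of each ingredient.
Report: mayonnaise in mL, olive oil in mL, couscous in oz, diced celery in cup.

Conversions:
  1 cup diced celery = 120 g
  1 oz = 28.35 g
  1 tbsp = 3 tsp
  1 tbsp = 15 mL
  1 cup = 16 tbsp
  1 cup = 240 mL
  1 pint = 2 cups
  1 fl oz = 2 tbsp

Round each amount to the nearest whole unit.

Scaling factor: 14/10 = 7/5 = 1.4.
mayonnaise: (1 tbsp + 2 tsp = 5/3 tbsp) × 7/5 × 15 mL/tbsp = 35 mL
olive oil: (2 cup + 8 tbsp = 2.5 cup) × 7/5 × 240 mL/cup = 840 mL
couscous: 125 g × 7/5 ÷ 28.35 g/oz ≈ 6 oz
diced celery: 12 oz × 7/5 × 28.35 g/oz ÷ 120 g/cup ≈ 4 cup

mayonnaise: 35 mL; olive oil: 840 mL; couscous: 6 oz; diced celery: 4 cup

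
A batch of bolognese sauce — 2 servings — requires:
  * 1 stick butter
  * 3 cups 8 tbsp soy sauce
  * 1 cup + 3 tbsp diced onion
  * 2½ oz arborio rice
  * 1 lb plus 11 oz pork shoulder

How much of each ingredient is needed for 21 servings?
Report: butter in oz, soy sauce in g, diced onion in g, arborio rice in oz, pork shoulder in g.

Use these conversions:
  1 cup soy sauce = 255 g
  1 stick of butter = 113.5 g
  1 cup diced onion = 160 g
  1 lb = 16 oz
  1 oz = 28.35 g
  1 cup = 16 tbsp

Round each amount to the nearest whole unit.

butter: 42 oz; soy sauce: 9371 g; diced onion: 1995 g; arborio rice: 26 oz; pork shoulder: 8037 g

Scaling factor: 21/2 = 10.5.
butter: 1 stick × 21/2 × 113.5 g/stick ÷ 28.35 g/oz ≈ 42 oz
soy sauce: (3 cup + 8 tbsp = 3.5 cup) × 21/2 × 255 g/cup ≈ 9371 g
diced onion: (1 cup + 3 tbsp = 1.1875 cup) × 21/2 × 160 g/cup = 1995 g
arborio rice: 2.5 oz × 21/2 ≈ 26 oz
pork shoulder: (1 lb + 11 oz = 1.6875 lb) × 21/2 × 16 oz/lb × 28.35 g/oz ≈ 8037 g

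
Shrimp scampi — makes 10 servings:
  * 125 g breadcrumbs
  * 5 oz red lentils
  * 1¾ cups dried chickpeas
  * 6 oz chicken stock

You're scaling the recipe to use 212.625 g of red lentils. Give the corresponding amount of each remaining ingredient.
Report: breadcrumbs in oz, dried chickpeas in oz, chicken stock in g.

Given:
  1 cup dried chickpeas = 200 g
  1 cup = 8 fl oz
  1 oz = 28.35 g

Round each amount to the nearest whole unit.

The original recipe has 141.75 g of red lentils, so the scaling factor is 212.625 ÷ 141.75 = 3/2 = 1.5.
breadcrumbs: 125 g × 3/2 ÷ 28.35 g/oz ≈ 7 oz
dried chickpeas: 1.75 cup × 3/2 × 200 g/cup ÷ 28.35 g/oz ≈ 19 oz
chicken stock: 6 oz × 3/2 × 28.35 g/oz ≈ 255 g

breadcrumbs: 7 oz; dried chickpeas: 19 oz; chicken stock: 255 g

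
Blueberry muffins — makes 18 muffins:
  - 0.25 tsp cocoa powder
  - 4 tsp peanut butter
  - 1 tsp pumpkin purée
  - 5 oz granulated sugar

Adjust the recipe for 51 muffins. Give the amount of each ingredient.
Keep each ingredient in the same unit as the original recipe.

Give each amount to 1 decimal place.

cocoa powder: 0.7 tsp; peanut butter: 11.3 tsp; pumpkin purée: 2.8 tsp; granulated sugar: 14.2 oz

Scaling factor: 51/18 = 17/6.
cocoa powder: 0.25 tsp × 17/6 ≈ 0.7 tsp
peanut butter: 4 tsp × 17/6 ≈ 11.3 tsp
pumpkin purée: 1 tsp × 17/6 ≈ 2.8 tsp
granulated sugar: 5 oz × 17/6 ≈ 14.2 oz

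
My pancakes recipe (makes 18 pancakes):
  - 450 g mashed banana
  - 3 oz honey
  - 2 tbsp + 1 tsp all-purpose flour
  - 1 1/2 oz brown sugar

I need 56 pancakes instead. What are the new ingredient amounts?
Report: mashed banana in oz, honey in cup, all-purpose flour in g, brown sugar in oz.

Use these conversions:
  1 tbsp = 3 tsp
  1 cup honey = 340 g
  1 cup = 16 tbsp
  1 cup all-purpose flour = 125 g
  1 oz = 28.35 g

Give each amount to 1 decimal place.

mashed banana: 49.4 oz; honey: 0.8 cup; all-purpose flour: 56.7 g; brown sugar: 4.7 oz

Scaling factor: 56/18 = 28/9.
mashed banana: 450 g × 28/9 ÷ 28.35 g/oz ≈ 49.4 oz
honey: 3 oz × 28/9 × 28.35 g/oz ÷ 340 g/cup ≈ 0.8 cup
all-purpose flour: (2 tbsp + 1 tsp = 7/3 tbsp) × 28/9 ÷ 16 tbsp/cup × 125 g/cup ≈ 56.7 g
brown sugar: 1.5 oz × 28/9 ≈ 4.7 oz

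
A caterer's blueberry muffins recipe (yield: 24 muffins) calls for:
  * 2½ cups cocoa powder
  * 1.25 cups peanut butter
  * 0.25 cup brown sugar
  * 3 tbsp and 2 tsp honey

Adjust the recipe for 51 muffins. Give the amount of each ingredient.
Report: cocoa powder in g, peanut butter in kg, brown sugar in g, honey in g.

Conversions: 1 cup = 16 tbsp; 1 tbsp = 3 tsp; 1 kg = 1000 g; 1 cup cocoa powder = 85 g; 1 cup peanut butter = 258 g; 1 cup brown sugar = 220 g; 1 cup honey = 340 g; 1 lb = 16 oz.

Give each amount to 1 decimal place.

Scaling factor: 51/24 = 17/8 = 2.125.
cocoa powder: 2.5 cup × 17/8 × 85 g/cup ≈ 451.6 g
peanut butter: 1.25 cup × 17/8 × 258 g/cup ÷ 1000 g/kg ≈ 0.7 kg
brown sugar: 0.25 cup × 17/8 × 220 g/cup ≈ 116.9 g
honey: (3 tbsp + 2 tsp = 11/3 tbsp) × 17/8 ÷ 16 tbsp/cup × 340 g/cup ≈ 165.6 g

cocoa powder: 451.6 g; peanut butter: 0.7 kg; brown sugar: 116.9 g; honey: 165.6 g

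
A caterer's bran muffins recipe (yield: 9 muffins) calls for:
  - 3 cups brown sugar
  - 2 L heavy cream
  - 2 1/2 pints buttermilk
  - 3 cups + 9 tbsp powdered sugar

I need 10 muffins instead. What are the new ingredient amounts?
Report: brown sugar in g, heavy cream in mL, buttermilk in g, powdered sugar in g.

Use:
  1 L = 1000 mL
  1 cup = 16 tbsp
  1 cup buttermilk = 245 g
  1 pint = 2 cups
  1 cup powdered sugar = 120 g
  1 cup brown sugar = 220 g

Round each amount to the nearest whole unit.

brown sugar: 733 g; heavy cream: 2222 mL; buttermilk: 1361 g; powdered sugar: 475 g

Scaling factor: 10/9.
brown sugar: 3 cup × 10/9 × 220 g/cup ≈ 733 g
heavy cream: 2 L × 10/9 × 1000 mL/L ≈ 2222 mL
buttermilk: 2.5 pint × 10/9 × 2 cup/pint × 245 g/cup ≈ 1361 g
powdered sugar: (3 cup + 9 tbsp = 3.5625 cup) × 10/9 × 120 g/cup = 475 g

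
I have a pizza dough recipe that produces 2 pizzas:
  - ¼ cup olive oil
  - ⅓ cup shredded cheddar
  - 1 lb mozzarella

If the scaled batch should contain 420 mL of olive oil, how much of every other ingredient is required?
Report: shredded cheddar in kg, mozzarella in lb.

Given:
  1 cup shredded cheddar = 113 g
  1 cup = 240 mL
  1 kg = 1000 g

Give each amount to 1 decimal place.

The original recipe has 60 mL of olive oil, so the scaling factor is 420 ÷ 60 = 7.
shredded cheddar: 1/3 cup × 7 × 113 g/cup ÷ 1000 g/kg ≈ 0.3 kg
mozzarella: 1 lb × 7 = 7.0 lb

shredded cheddar: 0.3 kg; mozzarella: 7.0 lb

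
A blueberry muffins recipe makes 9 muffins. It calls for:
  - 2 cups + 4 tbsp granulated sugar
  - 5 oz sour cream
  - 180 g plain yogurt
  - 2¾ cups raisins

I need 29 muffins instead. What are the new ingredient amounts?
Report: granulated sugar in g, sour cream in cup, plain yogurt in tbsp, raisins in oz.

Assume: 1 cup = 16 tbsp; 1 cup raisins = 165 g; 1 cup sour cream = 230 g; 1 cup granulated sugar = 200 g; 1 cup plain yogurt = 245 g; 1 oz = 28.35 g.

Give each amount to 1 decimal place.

Scaling factor: 29/9.
granulated sugar: (2 cup + 4 tbsp = 2.25 cup) × 29/9 × 200 g/cup = 1450.0 g
sour cream: 5 oz × 29/9 × 28.35 g/oz ÷ 230 g/cup ≈ 2.0 cup
plain yogurt: 180 g × 29/9 ÷ 245 g/cup × 16 tbsp/cup ≈ 37.9 tbsp
raisins: 2.75 cup × 29/9 × 165 g/cup ÷ 28.35 g/oz ≈ 51.6 oz

granulated sugar: 1450.0 g; sour cream: 2.0 cup; plain yogurt: 37.9 tbsp; raisins: 51.6 oz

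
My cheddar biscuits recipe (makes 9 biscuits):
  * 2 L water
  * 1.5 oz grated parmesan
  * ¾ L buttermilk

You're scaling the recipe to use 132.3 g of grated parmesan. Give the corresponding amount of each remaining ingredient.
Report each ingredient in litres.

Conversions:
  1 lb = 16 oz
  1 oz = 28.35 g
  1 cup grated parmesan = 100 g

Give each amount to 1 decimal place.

water: 6.2 L; buttermilk: 2.3 L

The original recipe has 42.525 g of grated parmesan, so the scaling factor is 132.3 ÷ 42.525 = 28/9.
water: 2 L × 28/9 ≈ 6.2 L
buttermilk: 0.75 L × 28/9 ≈ 2.3 L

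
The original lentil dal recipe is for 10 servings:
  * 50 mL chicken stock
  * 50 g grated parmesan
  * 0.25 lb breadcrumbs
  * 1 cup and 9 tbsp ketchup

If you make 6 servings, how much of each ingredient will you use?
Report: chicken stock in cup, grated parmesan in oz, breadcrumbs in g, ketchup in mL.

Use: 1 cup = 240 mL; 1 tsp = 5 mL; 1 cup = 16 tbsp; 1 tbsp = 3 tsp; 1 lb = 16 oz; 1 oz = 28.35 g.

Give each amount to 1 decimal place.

Scaling factor: 6/10 = 3/5 = 0.6.
chicken stock: 50 mL × 3/5 ÷ 240 mL/cup ≈ 0.1 cup
grated parmesan: 50 g × 3/5 ÷ 28.35 g/oz ≈ 1.1 oz
breadcrumbs: 0.25 lb × 3/5 × 16 oz/lb × 28.35 g/oz ≈ 68.0 g
ketchup: (1 cup + 9 tbsp = 1.5625 cup) × 3/5 × 240 mL/cup = 225.0 mL

chicken stock: 0.1 cup; grated parmesan: 1.1 oz; breadcrumbs: 68.0 g; ketchup: 225.0 mL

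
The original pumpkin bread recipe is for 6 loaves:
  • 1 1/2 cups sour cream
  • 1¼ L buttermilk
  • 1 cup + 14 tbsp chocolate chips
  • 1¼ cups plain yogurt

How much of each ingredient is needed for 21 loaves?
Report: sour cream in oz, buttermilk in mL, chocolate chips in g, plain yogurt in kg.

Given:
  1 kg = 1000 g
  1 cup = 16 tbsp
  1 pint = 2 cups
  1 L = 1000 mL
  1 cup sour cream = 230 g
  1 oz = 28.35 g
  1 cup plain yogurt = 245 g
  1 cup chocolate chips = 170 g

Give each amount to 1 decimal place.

Scaling factor: 21/6 = 7/2 = 3.5.
sour cream: 1.5 cup × 7/2 × 230 g/cup ÷ 28.35 g/oz ≈ 42.6 oz
buttermilk: 1.25 L × 7/2 × 1000 mL/L = 4375.0 mL
chocolate chips: (1 cup + 14 tbsp = 1.875 cup) × 7/2 × 170 g/cup ≈ 1115.6 g
plain yogurt: 1.25 cup × 7/2 × 245 g/cup ÷ 1000 g/kg ≈ 1.1 kg

sour cream: 42.6 oz; buttermilk: 4375.0 mL; chocolate chips: 1115.6 g; plain yogurt: 1.1 kg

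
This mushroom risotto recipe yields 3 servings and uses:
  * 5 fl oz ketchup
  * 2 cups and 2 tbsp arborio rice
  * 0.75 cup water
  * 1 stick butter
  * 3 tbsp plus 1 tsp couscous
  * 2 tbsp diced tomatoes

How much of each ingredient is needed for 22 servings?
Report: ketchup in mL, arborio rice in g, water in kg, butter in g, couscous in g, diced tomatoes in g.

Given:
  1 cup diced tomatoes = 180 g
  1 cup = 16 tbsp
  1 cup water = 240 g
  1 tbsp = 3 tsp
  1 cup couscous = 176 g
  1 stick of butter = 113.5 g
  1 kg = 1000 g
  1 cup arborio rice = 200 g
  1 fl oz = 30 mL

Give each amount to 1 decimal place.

ketchup: 1100.0 mL; arborio rice: 3116.7 g; water: 1.3 kg; butter: 832.3 g; couscous: 268.9 g; diced tomatoes: 165.0 g

Scaling factor: 22/3.
ketchup: 5 fl oz × 22/3 × 30 mL/fl oz = 1100.0 mL
arborio rice: (2 cup + 2 tbsp = 2.125 cup) × 22/3 × 200 g/cup ≈ 3116.7 g
water: 0.75 cup × 22/3 × 240 g/cup ÷ 1000 g/kg ≈ 1.3 kg
butter: 1 stick × 22/3 × 113.5 g/stick ≈ 832.3 g
couscous: (3 tbsp + 1 tsp = 10/3 tbsp) × 22/3 ÷ 16 tbsp/cup × 176 g/cup ≈ 268.9 g
diced tomatoes: 2 tbsp × 22/3 ÷ 16 tbsp/cup × 180 g/cup = 165.0 g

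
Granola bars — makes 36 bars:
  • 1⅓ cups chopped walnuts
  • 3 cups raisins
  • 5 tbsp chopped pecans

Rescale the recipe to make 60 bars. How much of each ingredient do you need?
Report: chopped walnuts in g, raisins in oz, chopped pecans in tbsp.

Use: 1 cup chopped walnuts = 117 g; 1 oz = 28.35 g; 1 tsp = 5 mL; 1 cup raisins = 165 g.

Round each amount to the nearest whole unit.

chopped walnuts: 260 g; raisins: 29 oz; chopped pecans: 8 tbsp

Scaling factor: 60/36 = 5/3.
chopped walnuts: 4/3 cup × 5/3 × 117 g/cup = 260 g
raisins: 3 cup × 5/3 × 165 g/cup ÷ 28.35 g/oz ≈ 29 oz
chopped pecans: 5 tbsp × 5/3 ≈ 8 tbsp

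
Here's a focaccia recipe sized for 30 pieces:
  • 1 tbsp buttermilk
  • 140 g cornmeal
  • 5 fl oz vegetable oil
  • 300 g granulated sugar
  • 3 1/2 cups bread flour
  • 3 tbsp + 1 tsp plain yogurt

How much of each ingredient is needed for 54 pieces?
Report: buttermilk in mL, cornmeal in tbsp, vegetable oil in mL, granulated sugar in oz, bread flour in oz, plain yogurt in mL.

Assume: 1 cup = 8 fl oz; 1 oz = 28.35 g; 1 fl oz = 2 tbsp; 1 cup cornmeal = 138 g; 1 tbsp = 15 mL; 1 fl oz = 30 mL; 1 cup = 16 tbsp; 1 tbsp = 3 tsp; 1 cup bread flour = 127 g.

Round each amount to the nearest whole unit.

buttermilk: 27 mL; cornmeal: 29 tbsp; vegetable oil: 270 mL; granulated sugar: 19 oz; bread flour: 28 oz; plain yogurt: 90 mL

Scaling factor: 54/30 = 9/5 = 1.8.
buttermilk: 1 tbsp × 9/5 × 15 mL/tbsp = 27 mL
cornmeal: 140 g × 9/5 ÷ 138 g/cup × 16 tbsp/cup ≈ 29 tbsp
vegetable oil: 5 fl oz × 9/5 × 30 mL/fl oz = 270 mL
granulated sugar: 300 g × 9/5 ÷ 28.35 g/oz ≈ 19 oz
bread flour: 3.5 cup × 9/5 × 127 g/cup ÷ 28.35 g/oz ≈ 28 oz
plain yogurt: (3 tbsp + 1 tsp = 10/3 tbsp) × 9/5 × 15 mL/tbsp = 90 mL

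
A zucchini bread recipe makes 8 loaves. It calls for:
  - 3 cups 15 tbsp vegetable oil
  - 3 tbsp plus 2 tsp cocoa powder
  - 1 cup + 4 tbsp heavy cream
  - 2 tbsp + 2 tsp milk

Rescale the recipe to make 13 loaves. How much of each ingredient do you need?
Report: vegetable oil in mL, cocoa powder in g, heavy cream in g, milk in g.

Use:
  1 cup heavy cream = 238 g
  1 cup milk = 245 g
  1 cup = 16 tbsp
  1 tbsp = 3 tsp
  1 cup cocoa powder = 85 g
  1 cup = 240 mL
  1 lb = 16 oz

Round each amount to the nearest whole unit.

vegetable oil: 1536 mL; cocoa powder: 32 g; heavy cream: 483 g; milk: 66 g

Scaling factor: 13/8 = 1.625.
vegetable oil: (3 cup + 15 tbsp = 3.9375 cup) × 13/8 × 240 mL/cup ≈ 1536 mL
cocoa powder: (3 tbsp + 2 tsp = 11/3 tbsp) × 13/8 ÷ 16 tbsp/cup × 85 g/cup ≈ 32 g
heavy cream: (1 cup + 4 tbsp = 1.25 cup) × 13/8 × 238 g/cup ≈ 483 g
milk: (2 tbsp + 2 tsp = 8/3 tbsp) × 13/8 ÷ 16 tbsp/cup × 245 g/cup ≈ 66 g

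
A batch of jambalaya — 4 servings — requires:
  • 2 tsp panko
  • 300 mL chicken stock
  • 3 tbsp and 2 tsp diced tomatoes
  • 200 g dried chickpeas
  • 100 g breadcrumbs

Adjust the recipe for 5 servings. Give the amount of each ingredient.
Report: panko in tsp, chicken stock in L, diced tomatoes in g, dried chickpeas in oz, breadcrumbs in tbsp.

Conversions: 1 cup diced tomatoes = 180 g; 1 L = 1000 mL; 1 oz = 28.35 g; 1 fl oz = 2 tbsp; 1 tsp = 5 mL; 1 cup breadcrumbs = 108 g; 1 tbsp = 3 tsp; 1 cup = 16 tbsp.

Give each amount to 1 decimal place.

panko: 2.5 tsp; chicken stock: 0.4 L; diced tomatoes: 51.6 g; dried chickpeas: 8.8 oz; breadcrumbs: 18.5 tbsp

Scaling factor: 5/4 = 1.25.
panko: 2 tsp × 5/4 = 2.5 tsp
chicken stock: 300 mL × 5/4 ÷ 1000 mL/L ≈ 0.4 L
diced tomatoes: (3 tbsp + 2 tsp = 11/3 tbsp) × 5/4 ÷ 16 tbsp/cup × 180 g/cup ≈ 51.6 g
dried chickpeas: 200 g × 5/4 ÷ 28.35 g/oz ≈ 8.8 oz
breadcrumbs: 100 g × 5/4 ÷ 108 g/cup × 16 tbsp/cup ≈ 18.5 tbsp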